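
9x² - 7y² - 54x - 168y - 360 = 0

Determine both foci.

9(x² - 6x) -7(y² + 24y) = 360
Completing the square gives 9(x - 3)² -7(y + 12)² = 360 + 81 - 1008 = -567.
Divide by -567: (y + 12)²/81 - (x - 3)²/63 = 1
Hyperbola, center (3, -12), transverse axis vertical; a² = 81, b² = 63.
c² = a² + b² = 81 + 63 = 144, so c = 12.
Foci lie on the vertical axis through the center: (h, k ± c).

(3, -24) and (3, 0)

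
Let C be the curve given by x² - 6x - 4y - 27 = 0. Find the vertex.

(3, -9)

Only x is squared. Complete the square in x: (x - 3)² = 4(y + 9).
Vertex (3, -9); 4p = 4 so p = 1. Opens up.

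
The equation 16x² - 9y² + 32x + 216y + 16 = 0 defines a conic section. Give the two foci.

(-1, -3) and (-1, 27)

Collect terms: 16(x² + 2x) -9(y² - 24y) = -16
Complete the square: 16(x + 1)² -9(y - 12)² = -16 + 16 - 1296 = -1296
Divide through by -1296 to get (y - 12)²/144 - (x + 1)²/81 = 1.
Hyperbola, center (-1, 12), transverse axis vertical; a² = 144, b² = 81.
c² = a² + b² = 144 + 81 = 225, so c = 15.
Foci lie on the vertical axis through the center: (h, k ± c).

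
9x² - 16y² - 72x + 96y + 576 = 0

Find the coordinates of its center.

(4, 3)

Group the x- and y-terms: 9(x² - 8x) -16(y² - 6y) = -576
Completing the square gives 9(x - 4)² -16(y - 3)² = -576 + 144 - 144 = -576.
Divide through by -576 to get (y - 3)²/36 - (x - 4)²/64 = 1.
Hyperbola with center (4, 3).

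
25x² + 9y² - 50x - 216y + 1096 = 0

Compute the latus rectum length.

18/5

Collect terms: 25(x² - 2x) + 9(y² - 24y) = -1096
25(x - 1)² + 9(y - 12)² = -1096 + 25 + 1296 = 225
Divide through by 225 to get (x - 1)²/9 + (y - 12)²/25 = 1.
Ellipse, center (1, 12), major axis vertical; a² = 25, b² = 9.
Latus rectum length = 2b²/a = 2·9/5 = 18/5.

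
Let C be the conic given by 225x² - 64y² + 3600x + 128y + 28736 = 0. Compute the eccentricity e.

e = 17/15

Rearranging, 225(x² + 16x) -64(y² - 2y) = -28736.
Complete the square in x and y: 225(x + 8)² -64(y - 1)² = -28736 + 14400 - 64 = -14400
Divide by -14400: (y - 1)²/225 - (x + 8)²/64 = 1
Hyperbola, center (-8, 1), transverse axis vertical; a² = 225, b² = 64.
c² = a² + b² = 289, so c = 17.
e = c/a = 17/15.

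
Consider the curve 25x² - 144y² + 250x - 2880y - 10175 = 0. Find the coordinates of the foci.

(-5, -23) and (-5, 3)

Rearranging, 25(x² + 10x) -144(y² + 20y) = 10175.
Complete the square: 25(x + 5)² -144(y + 10)² = 10175 + 625 - 14400 = -3600
Dividing both sides by -3600: (y + 10)²/25 - (x + 5)²/144 = 1
Hyperbola, center (-5, -10), transverse axis vertical; a² = 25, b² = 144.
c² = a² + b² = 25 + 144 = 169, so c = 13.
Foci lie on the vertical axis through the center: (h, k ± c).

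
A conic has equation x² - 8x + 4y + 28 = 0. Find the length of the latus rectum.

Only x is squared. Complete the square in x: (x - 4)² = -4(y + 3).
Vertex (4, -3); 4p = -4 so p = -1. Opens down.
Latus rectum length = |4p| = 4.

4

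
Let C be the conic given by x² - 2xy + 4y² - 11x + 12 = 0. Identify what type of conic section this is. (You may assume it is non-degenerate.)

A = 1, B = -2, C = 4.
Discriminant B² − 4AC = (-2)² − 4·1·4 = -12.
B² − 4AC < 0 ⇒ ellipse.

ellipse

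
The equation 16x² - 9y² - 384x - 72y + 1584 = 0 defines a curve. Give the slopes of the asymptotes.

4/3 and -4/3

Collect terms: 16(x² - 24x) -9(y² + 8y) = -1584
Complete the square: 16(x - 12)² -9(y + 4)² = -1584 + 2304 - 144 = 576
Divide by 576: (x - 12)²/36 - (y + 4)²/64 = 1
Hyperbola, center (12, -4), transverse axis horizontal; a² = 36, b² = 64.
For a horizontal hyperbola the asymptotes have slope ±b/a.
Here that is ±8/6 = ±4/3.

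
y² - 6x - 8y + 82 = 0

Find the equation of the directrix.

Only y is squared. Complete the square in y: (y - 4)² = 6(x - 11).
Vertex (11, 4); 4p = 6 so p = 3/2. Opens right.
Directrix is the vertical line x = h − p = 11 − (3/2) = 19/2.

x = 19/2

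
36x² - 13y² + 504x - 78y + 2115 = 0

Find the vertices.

36(x² + 14x) -13(y² + 6y) = -2115
Complete the square: 36(x + 7)² -13(y + 3)² = -2115 + 1764 - 117 = -468
Divide through by -468 to get (y + 3)²/36 - (x + 7)²/13 = 1.
Hyperbola, center (-7, -3), transverse axis vertical; a² = 36, b² = 13.
a = 6. Vertices at (h, k ± a).

(-7, -9) and (-7, 3)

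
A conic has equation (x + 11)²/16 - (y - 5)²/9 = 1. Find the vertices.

(-15, 5) and (-7, 5)

Center (-11, 5). The positive term is the x-term, so the transverse axis is horizontal; a² = 16, b² = 9.
a = 4. Vertices at (h ± a, k).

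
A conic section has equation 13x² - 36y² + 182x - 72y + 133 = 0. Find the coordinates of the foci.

Group the x- and y-terms: 13(x² + 14x) -36(y² + 2y) = -133
13(x + 7)² -36(y + 1)² = -133 + 637 - 36 = 468
Divide by 468: (x + 7)²/36 - (y + 1)²/13 = 1
Hyperbola, center (-7, -1), transverse axis horizontal; a² = 36, b² = 13.
c² = a² + b² = 36 + 13 = 49, so c = 7.
Foci lie on the horizontal axis through the center: (h ± c, k).

(-14, -1) and (0, -1)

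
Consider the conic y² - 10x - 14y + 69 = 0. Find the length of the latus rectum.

Only y is squared. Complete the square in y: (y - 7)² = 10(x - 2).
Vertex (2, 7); 4p = 10 so p = 5/2. Opens right.
Latus rectum length = |4p| = 10.

10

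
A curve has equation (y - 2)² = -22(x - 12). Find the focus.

(13/2, 2)

Vertex (12, 2); 4p = -22 so p = -11/2. Opens left.
Focus is p units from the vertex along the axis: (h + p, k).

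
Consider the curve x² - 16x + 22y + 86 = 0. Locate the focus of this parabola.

(8, -13/2)

Only x is squared. Complete the square in x: (x - 8)² = -22(y + 1).
Vertex (8, -1); 4p = -22 so p = -11/2. Opens down.
Focus is p units from the vertex along the axis: (h, k + p).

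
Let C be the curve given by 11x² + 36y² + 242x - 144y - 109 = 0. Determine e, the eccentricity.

e = 5/6

Collect terms: 11(x² + 22x) + 36(y² - 4y) = 109
Complete the square in x and y: 11(x + 11)² + 36(y - 2)² = 109 + 1331 + 144 = 1584
Divide by 1584: (x + 11)²/144 + (y - 2)²/44 = 1
Ellipse, center (-11, 2), major axis horizontal; a² = 144, b² = 44.
c² = a² - b² = 100, so c = 10.
e = c/a = 10/12 = 5/6.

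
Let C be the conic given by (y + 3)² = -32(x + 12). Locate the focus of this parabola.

Vertex (-12, -3); 4p = -32 so p = -8. Opens left.
Focus is p units from the vertex along the axis: (h + p, k).

(-20, -3)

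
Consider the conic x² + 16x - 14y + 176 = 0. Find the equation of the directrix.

Only x is squared. Complete the square in x: (x + 8)² = 14(y - 8).
Vertex (-8, 8); 4p = 14 so p = 7/2. Opens up.
Directrix is the horizontal line y = k − p = 8 − (7/2) = 9/2.

y = 9/2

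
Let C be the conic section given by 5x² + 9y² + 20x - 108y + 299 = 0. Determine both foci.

Collect terms: 5(x² + 4x) + 9(y² - 12y) = -299
5(x + 2)² + 9(y - 6)² = -299 + 20 + 324 = 45
Divide by 45: (x + 2)²/9 + (y - 6)²/5 = 1
Ellipse, center (-2, 6), major axis horizontal; a² = 9, b² = 5.
c² = a² - b² = 9 - 5 = 4, so c = 2.
Foci lie on the horizontal axis through the center: (h ± c, k).

(-4, 6) and (0, 6)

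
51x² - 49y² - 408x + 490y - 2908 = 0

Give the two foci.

(-6, 5) and (14, 5)

Rearranging, 51(x² - 8x) -49(y² - 10y) = 2908.
Completing the square gives 51(x - 4)² -49(y - 5)² = 2908 + 816 - 1225 = 2499.
Dividing both sides by 2499: (x - 4)²/49 - (y - 5)²/51 = 1
Hyperbola, center (4, 5), transverse axis horizontal; a² = 49, b² = 51.
c² = a² + b² = 49 + 51 = 100, so c = 10.
Foci lie on the horizontal axis through the center: (h ± c, k).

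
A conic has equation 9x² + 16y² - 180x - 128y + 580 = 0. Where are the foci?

Collect terms: 9(x² - 20x) + 16(y² - 8y) = -580
Complete the square in x and y: 9(x - 10)² + 16(y - 4)² = -580 + 900 + 256 = 576
Divide by 576: (x - 10)²/64 + (y - 4)²/36 = 1
Ellipse, center (10, 4), major axis horizontal; a² = 64, b² = 36.
c² = a² - b² = 64 - 36 = 28, so c = 2√7.
Foci lie on the horizontal axis through the center: (h ± c, k).

(10 - 2√7, 4) and (10 + 2√7, 4)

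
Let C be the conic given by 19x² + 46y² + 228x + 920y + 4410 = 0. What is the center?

(-6, -10)

Group the x- and y-terms: 19(x² + 12x) + 46(y² + 20y) = -4410
19(x + 6)² + 46(y + 10)² = -4410 + 684 + 4600 = 874
Dividing both sides by 874: (x + 6)²/46 + (y + 10)²/19 = 1
Ellipse with center (-6, -10).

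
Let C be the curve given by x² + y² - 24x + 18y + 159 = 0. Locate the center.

(12, -9)

Group: (x² - 24x) + (y² + 18y) = -159
Complete the square: (x - 12)² + (y + 9)² = -159 + 144 + 81 = 66
So (x - 12)² + (y + 9)² = 66.
Circle centered at (12, -9) with r² = 66.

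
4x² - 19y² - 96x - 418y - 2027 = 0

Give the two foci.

4(x² - 24x) -19(y² + 22y) = 2027
4(x - 12)² -19(y + 11)² = 2027 + 576 - 2299 = 304
Dividing both sides by 304: (x - 12)²/76 - (y + 11)²/16 = 1
Hyperbola, center (12, -11), transverse axis horizontal; a² = 76, b² = 16.
c² = a² + b² = 76 + 16 = 92, so c = 2√23.
Foci lie on the horizontal axis through the center: (h ± c, k).

(12 - 2√23, -11) and (12 + 2√23, -11)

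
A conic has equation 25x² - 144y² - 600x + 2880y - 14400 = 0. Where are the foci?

(-1, 10) and (25, 10)

Collect terms: 25(x² - 24x) -144(y² - 20y) = 14400
Complete the square in x and y: 25(x - 12)² -144(y - 10)² = 14400 + 3600 - 14400 = 3600
Dividing both sides by 3600: (x - 12)²/144 - (y - 10)²/25 = 1
Hyperbola, center (12, 10), transverse axis horizontal; a² = 144, b² = 25.
c² = a² + b² = 144 + 25 = 169, so c = 13.
Foci lie on the horizontal axis through the center: (h ± c, k).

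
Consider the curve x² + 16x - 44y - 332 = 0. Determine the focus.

(-8, 2)

Only x is squared. Complete the square in x: (x + 8)² = 44(y + 9).
Vertex (-8, -9); 4p = 44 so p = 11. Opens up.
Focus is p units from the vertex along the axis: (h, k + p).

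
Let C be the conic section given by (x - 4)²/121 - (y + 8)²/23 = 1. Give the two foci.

(-8, -8) and (16, -8)

Center (4, -8). The positive term is the x-term, so the transverse axis is horizontal; a² = 121, b² = 23.
c² = a² + b² = 121 + 23 = 144, so c = 12.
Foci lie on the horizontal axis through the center: (h ± c, k).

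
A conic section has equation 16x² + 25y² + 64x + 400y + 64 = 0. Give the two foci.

(-8, -8) and (4, -8)

Rearranging, 16(x² + 4x) + 25(y² + 16y) = -64.
Completing the square gives 16(x + 2)² + 25(y + 8)² = -64 + 64 + 1600 = 1600.
Divide by 1600: (x + 2)²/100 + (y + 8)²/64 = 1
Ellipse, center (-2, -8), major axis horizontal; a² = 100, b² = 64.
c² = a² - b² = 100 - 64 = 36, so c = 6.
Foci lie on the horizontal axis through the center: (h ± c, k).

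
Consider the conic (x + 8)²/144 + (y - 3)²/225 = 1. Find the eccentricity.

e = 3/5

Center (-8, 3). The larger denominator 225 sits under the y-term, so the major axis is vertical; a² = 225, b² = 144.
c² = a² - b² = 81, so c = 9.
e = c/a = 9/15 = 3/5.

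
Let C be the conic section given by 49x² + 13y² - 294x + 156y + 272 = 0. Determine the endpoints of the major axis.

(3, -13) and (3, 1)

Collect terms: 49(x² - 6x) + 13(y² + 12y) = -272
49(x - 3)² + 13(y + 6)² = -272 + 441 + 468 = 637
Divide through by 637 to get (x - 3)²/13 + (y + 6)²/49 = 1.
Ellipse, center (3, -6), major axis vertical; a² = 49, b² = 13.
a = 7. Vertices at (h, k ± a).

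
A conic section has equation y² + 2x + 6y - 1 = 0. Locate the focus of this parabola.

Only y is squared. Complete the square in y: (y + 3)² = -2(x - 5).
Vertex (5, -3); 4p = -2 so p = -1/2. Opens left.
Focus is p units from the vertex along the axis: (h + p, k).

(9/2, -3)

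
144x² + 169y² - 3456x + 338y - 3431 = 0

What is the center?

Group: 144(x² - 24x) + 169(y² + 2y) = 3431
144(x - 12)² + 169(y + 1)² = 3431 + 20736 + 169 = 24336
Divide through by 24336 to get (x - 12)²/169 + (y + 1)²/144 = 1.
Ellipse with center (12, -1).

(12, -1)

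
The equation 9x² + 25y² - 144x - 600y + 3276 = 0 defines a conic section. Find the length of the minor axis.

12

Group the x- and y-terms: 9(x² - 16x) + 25(y² - 24y) = -3276
Complete the square: 9(x - 8)² + 25(y - 12)² = -3276 + 576 + 3600 = 900
Dividing both sides by 900: (x - 8)²/100 + (y - 12)²/36 = 1
Ellipse, center (8, 12), major axis horizontal; a² = 100, b² = 36.
b² = 36 so b = 6; the minor axis has length 2b = 12.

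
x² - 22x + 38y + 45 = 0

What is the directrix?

Only x is squared. Complete the square in x: (x - 11)² = -38(y - 2).
Vertex (11, 2); 4p = -38 so p = -19/2. Opens down.
Directrix is the horizontal line y = k − p = 2 − (-19/2) = 23/2.

y = 23/2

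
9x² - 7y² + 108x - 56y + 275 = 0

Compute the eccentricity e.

Group the x- and y-terms: 9(x² + 12x) -7(y² + 8y) = -275
Complete the square: 9(x + 6)² -7(y + 4)² = -275 + 324 - 112 = -63
Divide through by -63 to get (y + 4)²/9 - (x + 6)²/7 = 1.
Hyperbola, center (-6, -4), transverse axis vertical; a² = 9, b² = 7.
c² = a² + b² = 16, so c = 4.
e = c/a = 4/3.

e = 4/3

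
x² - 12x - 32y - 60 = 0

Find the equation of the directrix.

Only x is squared. Complete the square in x: (x - 6)² = 32(y + 3).
Vertex (6, -3); 4p = 32 so p = 8. Opens up.
Directrix is the horizontal line y = k − p = -3 − (8) = -11.

y = -11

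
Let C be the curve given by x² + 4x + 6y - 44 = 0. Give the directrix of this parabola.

y = 19/2

Only x is squared. Complete the square in x: (x + 2)² = -6(y - 8).
Vertex (-2, 8); 4p = -6 so p = -3/2. Opens down.
Directrix is the horizontal line y = k − p = 8 − (-3/2) = 19/2.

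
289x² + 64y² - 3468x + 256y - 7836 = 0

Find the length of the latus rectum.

Group: 289(x² - 12x) + 64(y² + 4y) = 7836
289(x - 6)² + 64(y + 2)² = 7836 + 10404 + 256 = 18496
Divide through by 18496 to get (x - 6)²/64 + (y + 2)²/289 = 1.
Ellipse, center (6, -2), major axis vertical; a² = 289, b² = 64.
Latus rectum length = 2b²/a = 2·64/17 = 128/17.

128/17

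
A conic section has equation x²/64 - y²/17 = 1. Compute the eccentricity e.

Center (0, 0). The positive term is the x-term, so the transverse axis is horizontal; a² = 64, b² = 17.
c² = a² + b² = 81, so c = 9.
e = c/a = 9/8.

e = 9/8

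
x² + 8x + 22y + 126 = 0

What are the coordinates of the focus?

(-4, -21/2)

Only x is squared. Complete the square in x: (x + 4)² = -22(y + 5).
Vertex (-4, -5); 4p = -22 so p = -11/2. Opens down.
Focus is p units from the vertex along the axis: (h, k + p).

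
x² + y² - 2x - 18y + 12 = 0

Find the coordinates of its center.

(1, 9)

Group: (x² - 2x) + (y² - 18y) = -12
Complete the square: (x - 1)² + (y - 9)² = -12 + 1 + 81 = 70
So (x - 1)² + (y - 9)² = 70.
Circle centered at (1, 9) with r² = 70.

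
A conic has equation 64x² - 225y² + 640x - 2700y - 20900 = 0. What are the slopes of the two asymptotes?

8/15 and -8/15

Group: 64(x² + 10x) -225(y² + 12y) = 20900
Completing the square gives 64(x + 5)² -225(y + 6)² = 20900 + 1600 - 8100 = 14400.
Dividing both sides by 14400: (x + 5)²/225 - (y + 6)²/64 = 1
Hyperbola, center (-5, -6), transverse axis horizontal; a² = 225, b² = 64.
For a horizontal hyperbola the asymptotes have slope ±b/a.
Here that is ±8/15.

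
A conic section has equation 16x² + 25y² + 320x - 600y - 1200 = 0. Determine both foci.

Group: 16(x² + 20x) + 25(y² - 24y) = 1200
16(x + 10)² + 25(y - 12)² = 1200 + 1600 + 3600 = 6400
Divide through by 6400 to get (x + 10)²/400 + (y - 12)²/256 = 1.
Ellipse, center (-10, 12), major axis horizontal; a² = 400, b² = 256.
c² = a² - b² = 400 - 256 = 144, so c = 12.
Foci lie on the horizontal axis through the center: (h ± c, k).

(-22, 12) and (2, 12)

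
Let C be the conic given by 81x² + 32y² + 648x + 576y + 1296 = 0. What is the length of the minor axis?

8√2

Rearranging, 81(x² + 8x) + 32(y² + 18y) = -1296.
Complete the square: 81(x + 4)² + 32(y + 9)² = -1296 + 1296 + 2592 = 2592
Divide by 2592: (x + 4)²/32 + (y + 9)²/81 = 1
Ellipse, center (-4, -9), major axis vertical; a² = 81, b² = 32.
b² = 32 so b = 4√2; the minor axis has length 2b = 8√2.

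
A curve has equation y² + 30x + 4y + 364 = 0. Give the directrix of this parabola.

Only y is squared. Complete the square in y: (y + 2)² = -30(x + 12).
Vertex (-12, -2); 4p = -30 so p = -15/2. Opens left.
Directrix is the vertical line x = h − p = -12 − (-15/2) = -9/2.

x = -9/2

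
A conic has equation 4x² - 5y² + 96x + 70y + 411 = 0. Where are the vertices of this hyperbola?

Group the x- and y-terms: 4(x² + 24x) -5(y² - 14y) = -411
Complete the square in x and y: 4(x + 12)² -5(y - 7)² = -411 + 576 - 245 = -80
Dividing both sides by -80: (y - 7)²/16 - (x + 12)²/20 = 1
Hyperbola, center (-12, 7), transverse axis vertical; a² = 16, b² = 20.
a = 4. Vertices at (h, k ± a).

(-12, 3) and (-12, 11)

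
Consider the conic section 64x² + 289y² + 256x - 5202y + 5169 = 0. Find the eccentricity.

e = 15/17

Group the x- and y-terms: 64(x² + 4x) + 289(y² - 18y) = -5169
64(x + 2)² + 289(y - 9)² = -5169 + 256 + 23409 = 18496
Divide by 18496: (x + 2)²/289 + (y - 9)²/64 = 1
Ellipse, center (-2, 9), major axis horizontal; a² = 289, b² = 64.
c² = a² - b² = 225, so c = 15.
e = c/a = 15/17.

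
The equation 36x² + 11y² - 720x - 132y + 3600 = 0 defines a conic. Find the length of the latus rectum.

Rearranging, 36(x² - 20x) + 11(y² - 12y) = -3600.
Completing the square gives 36(x - 10)² + 11(y - 6)² = -3600 + 3600 + 396 = 396.
Divide by 396: (x - 10)²/11 + (y - 6)²/36 = 1
Ellipse, center (10, 6), major axis vertical; a² = 36, b² = 11.
Latus rectum length = 2b²/a = 2·11/6 = 11/3.

11/3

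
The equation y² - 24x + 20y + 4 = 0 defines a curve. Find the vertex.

Only y is squared. Complete the square in y: (y + 10)² = 24(x + 4).
Vertex (-4, -10); 4p = 24 so p = 6. Opens right.

(-4, -10)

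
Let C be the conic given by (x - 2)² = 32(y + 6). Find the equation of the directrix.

Vertex (2, -6); 4p = 32 so p = 8. Opens up.
Directrix is the horizontal line y = k − p = -6 − (8) = -14.

y = -14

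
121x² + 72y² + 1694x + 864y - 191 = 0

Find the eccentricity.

121(x² + 14x) + 72(y² + 12y) = 191
Completing the square gives 121(x + 7)² + 72(y + 6)² = 191 + 5929 + 2592 = 8712.
Divide by 8712: (x + 7)²/72 + (y + 6)²/121 = 1
Ellipse, center (-7, -6), major axis vertical; a² = 121, b² = 72.
c² = a² - b² = 49, so c = 7.
e = c/a = 7/11.

e = 7/11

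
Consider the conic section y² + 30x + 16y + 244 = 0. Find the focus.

(-27/2, -8)

Only y is squared. Complete the square in y: (y + 8)² = -30(x + 6).
Vertex (-6, -8); 4p = -30 so p = -15/2. Opens left.
Focus is p units from the vertex along the axis: (h + p, k).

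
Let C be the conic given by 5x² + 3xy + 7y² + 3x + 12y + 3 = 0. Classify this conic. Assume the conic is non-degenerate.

A = 5, B = 3, C = 7.
Discriminant B² − 4AC = 3² − 4·5·7 = -131.
B² − 4AC < 0 ⇒ ellipse.

ellipse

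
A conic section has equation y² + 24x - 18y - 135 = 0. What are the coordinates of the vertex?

(9, 9)

Only y is squared. Complete the square in y: (y - 9)² = -24(x - 9).
Vertex (9, 9); 4p = -24 so p = -6. Opens left.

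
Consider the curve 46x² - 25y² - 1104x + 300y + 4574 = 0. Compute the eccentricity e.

Group the x- and y-terms: 46(x² - 24x) -25(y² - 12y) = -4574
Complete the square: 46(x - 12)² -25(y - 6)² = -4574 + 6624 - 900 = 1150
Divide by 1150: (x - 12)²/25 - (y - 6)²/46 = 1
Hyperbola, center (12, 6), transverse axis horizontal; a² = 25, b² = 46.
c² = a² + b² = 71, so c = √71.
e = c/a = √71/5.

e = √71/5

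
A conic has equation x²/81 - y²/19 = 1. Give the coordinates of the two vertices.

(-9, 0) and (9, 0)

Center (0, 0). The positive term is the x-term, so the transverse axis is horizontal; a² = 81, b² = 19.
a = 9. Vertices at (h ± a, k).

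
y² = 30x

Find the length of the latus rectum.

30

Vertex (0, 0); 4p = 30 so p = 15/2. Opens right.
Latus rectum length = |4p| = 30.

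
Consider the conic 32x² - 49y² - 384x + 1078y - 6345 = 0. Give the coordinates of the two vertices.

Group the x- and y-terms: 32(x² - 12x) -49(y² - 22y) = 6345
Completing the square gives 32(x - 6)² -49(y - 11)² = 6345 + 1152 - 5929 = 1568.
Dividing both sides by 1568: (x - 6)²/49 - (y - 11)²/32 = 1
Hyperbola, center (6, 11), transverse axis horizontal; a² = 49, b² = 32.
a = 7. Vertices at (h ± a, k).

(-1, 11) and (13, 11)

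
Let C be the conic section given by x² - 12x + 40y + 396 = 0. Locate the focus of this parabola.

Only x is squared. Complete the square in x: (x - 6)² = -40(y + 9).
Vertex (6, -9); 4p = -40 so p = -10. Opens down.
Focus is p units from the vertex along the axis: (h, k + p).

(6, -19)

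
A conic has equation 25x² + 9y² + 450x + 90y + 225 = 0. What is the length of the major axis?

30

25(x² + 18x) + 9(y² + 10y) = -225
Completing the square gives 25(x + 9)² + 9(y + 5)² = -225 + 2025 + 225 = 2025.
Divide through by 2025 to get (x + 9)²/81 + (y + 5)²/225 = 1.
Ellipse, center (-9, -5), major axis vertical; a² = 225, b² = 81.
a² = 225 so a = 15; the major axis has length 2a = 30.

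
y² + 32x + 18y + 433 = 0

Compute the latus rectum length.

32

Only y is squared. Complete the square in y: (y + 9)² = -32(x + 11).
Vertex (-11, -9); 4p = -32 so p = -8. Opens left.
Latus rectum length = |4p| = 32.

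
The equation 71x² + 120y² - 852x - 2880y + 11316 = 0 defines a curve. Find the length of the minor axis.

Group: 71(x² - 12x) + 120(y² - 24y) = -11316
Complete the square: 71(x - 6)² + 120(y - 12)² = -11316 + 2556 + 17280 = 8520
Divide by 8520: (x - 6)²/120 + (y - 12)²/71 = 1
Ellipse, center (6, 12), major axis horizontal; a² = 120, b² = 71.
b² = 71 so b = √71; the minor axis has length 2b = 2√71.

2√71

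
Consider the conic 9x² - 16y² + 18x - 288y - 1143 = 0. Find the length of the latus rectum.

32/3

Group: 9(x² + 2x) -16(y² + 18y) = 1143
Complete the square in x and y: 9(x + 1)² -16(y + 9)² = 1143 + 9 - 1296 = -144
Divide through by -144 to get (y + 9)²/9 - (x + 1)²/16 = 1.
Hyperbola, center (-1, -9), transverse axis vertical; a² = 9, b² = 16.
Latus rectum length = 2b²/a = 2·16/3 = 32/3.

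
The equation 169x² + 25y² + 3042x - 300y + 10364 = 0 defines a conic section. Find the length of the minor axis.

169(x² + 18x) + 25(y² - 12y) = -10364
169(x + 9)² + 25(y - 6)² = -10364 + 13689 + 900 = 4225
Dividing both sides by 4225: (x + 9)²/25 + (y - 6)²/169 = 1
Ellipse, center (-9, 6), major axis vertical; a² = 169, b² = 25.
b² = 25 so b = 5; the minor axis has length 2b = 10.

10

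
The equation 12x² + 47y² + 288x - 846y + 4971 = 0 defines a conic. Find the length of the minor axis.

4√3

Rearranging, 12(x² + 24x) + 47(y² - 18y) = -4971.
Completing the square gives 12(x + 12)² + 47(y - 9)² = -4971 + 1728 + 3807 = 564.
Dividing both sides by 564: (x + 12)²/47 + (y - 9)²/12 = 1
Ellipse, center (-12, 9), major axis horizontal; a² = 47, b² = 12.
b² = 12 so b = 2√3; the minor axis has length 2b = 4√3.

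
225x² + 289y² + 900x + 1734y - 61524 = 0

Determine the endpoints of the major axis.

Group the x- and y-terms: 225(x² + 4x) + 289(y² + 6y) = 61524
Complete the square: 225(x + 2)² + 289(y + 3)² = 61524 + 900 + 2601 = 65025
Divide through by 65025 to get (x + 2)²/289 + (y + 3)²/225 = 1.
Ellipse, center (-2, -3), major axis horizontal; a² = 289, b² = 225.
a = 17. Vertices at (h ± a, k).

(-19, -3) and (15, -3)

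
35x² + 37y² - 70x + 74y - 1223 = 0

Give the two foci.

Collect terms: 35(x² - 2x) + 37(y² + 2y) = 1223
Complete the square in x and y: 35(x - 1)² + 37(y + 1)² = 1223 + 35 + 37 = 1295
Divide through by 1295 to get (x - 1)²/37 + (y + 1)²/35 = 1.
Ellipse, center (1, -1), major axis horizontal; a² = 37, b² = 35.
c² = a² - b² = 37 - 35 = 2, so c = √2.
Foci lie on the horizontal axis through the center: (h ± c, k).

(1 - √2, -1) and (1 + √2, -1)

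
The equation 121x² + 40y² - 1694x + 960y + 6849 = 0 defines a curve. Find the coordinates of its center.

Collect terms: 121(x² - 14x) + 40(y² + 24y) = -6849
Completing the square gives 121(x - 7)² + 40(y + 12)² = -6849 + 5929 + 5760 = 4840.
Divide by 4840: (x - 7)²/40 + (y + 12)²/121 = 1
Ellipse with center (7, -12).

(7, -12)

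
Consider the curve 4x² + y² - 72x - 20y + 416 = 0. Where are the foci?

(9, 10 - √6) and (9, 10 + √6)

Rearranging, 4(x² - 18x) + (y² - 20y) = -416.
4(x - 9)² + (y - 10)² = -416 + 324 + 100 = 8
Dividing both sides by 8: (x - 9)²/2 + (y - 10)²/8 = 1
Ellipse, center (9, 10), major axis vertical; a² = 8, b² = 2.
c² = a² - b² = 8 - 2 = 6, so c = √6.
Foci lie on the vertical axis through the center: (h, k ± c).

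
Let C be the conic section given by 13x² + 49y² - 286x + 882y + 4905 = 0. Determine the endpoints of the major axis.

Rearranging, 13(x² - 22x) + 49(y² + 18y) = -4905.
Complete the square: 13(x - 11)² + 49(y + 9)² = -4905 + 1573 + 3969 = 637
Divide by 637: (x - 11)²/49 + (y + 9)²/13 = 1
Ellipse, center (11, -9), major axis horizontal; a² = 49, b² = 13.
a = 7. Vertices at (h ± a, k).

(4, -9) and (18, -9)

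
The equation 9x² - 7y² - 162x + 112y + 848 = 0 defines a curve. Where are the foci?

Rearranging, 9(x² - 18x) -7(y² - 16y) = -848.
9(x - 9)² -7(y - 8)² = -848 + 729 - 448 = -567
Divide by -567: (y - 8)²/81 - (x - 9)²/63 = 1
Hyperbola, center (9, 8), transverse axis vertical; a² = 81, b² = 63.
c² = a² + b² = 81 + 63 = 144, so c = 12.
Foci lie on the vertical axis through the center: (h, k ± c).

(9, -4) and (9, 20)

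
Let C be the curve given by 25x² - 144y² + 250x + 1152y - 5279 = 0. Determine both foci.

(-18, 4) and (8, 4)

Group: 25(x² + 10x) -144(y² - 8y) = 5279
25(x + 5)² -144(y - 4)² = 5279 + 625 - 2304 = 3600
Divide through by 3600 to get (x + 5)²/144 - (y - 4)²/25 = 1.
Hyperbola, center (-5, 4), transverse axis horizontal; a² = 144, b² = 25.
c² = a² + b² = 144 + 25 = 169, so c = 13.
Foci lie on the horizontal axis through the center: (h ± c, k).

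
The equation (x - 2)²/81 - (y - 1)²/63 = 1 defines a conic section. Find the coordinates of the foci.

Center (2, 1). The positive term is the x-term, so the transverse axis is horizontal; a² = 81, b² = 63.
c² = a² + b² = 81 + 63 = 144, so c = 12.
Foci lie on the horizontal axis through the center: (h ± c, k).

(-10, 1) and (14, 1)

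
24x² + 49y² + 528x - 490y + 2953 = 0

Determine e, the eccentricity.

Collect terms: 24(x² + 22x) + 49(y² - 10y) = -2953
Complete the square: 24(x + 11)² + 49(y - 5)² = -2953 + 2904 + 1225 = 1176
Divide by 1176: (x + 11)²/49 + (y - 5)²/24 = 1
Ellipse, center (-11, 5), major axis horizontal; a² = 49, b² = 24.
c² = a² - b² = 25, so c = 5.
e = c/a = 5/7.

e = 5/7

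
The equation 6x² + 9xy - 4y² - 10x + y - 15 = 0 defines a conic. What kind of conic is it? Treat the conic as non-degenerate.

A = 6, B = 9, C = -4.
Discriminant B² − 4AC = 9² − 4·6·(-4) = 177.
B² − 4AC > 0 ⇒ hyperbola.

hyperbola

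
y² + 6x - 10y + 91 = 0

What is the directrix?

Only y is squared. Complete the square in y: (y - 5)² = -6(x + 11).
Vertex (-11, 5); 4p = -6 so p = -3/2. Opens left.
Directrix is the vertical line x = h − p = -11 − (-3/2) = -19/2.

x = -19/2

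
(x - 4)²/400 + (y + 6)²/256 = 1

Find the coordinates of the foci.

(-8, -6) and (16, -6)

Center (4, -6). The larger denominator 400 sits under the x-term, so the major axis is horizontal; a² = 400, b² = 256.
c² = a² - b² = 400 - 256 = 144, so c = 12.
Foci lie on the horizontal axis through the center: (h ± c, k).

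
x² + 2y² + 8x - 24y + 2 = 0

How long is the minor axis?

2√43

Group the x- and y-terms: (x² + 8x) + 2(y² - 12y) = -2
Completing the square gives (x + 4)² + 2(y - 6)² = -2 + 16 + 72 = 86.
Dividing both sides by 86: (x + 4)²/86 + (y - 6)²/43 = 1
Ellipse, center (-4, 6), major axis horizontal; a² = 86, b² = 43.
b² = 43 so b = √43; the minor axis has length 2b = 2√43.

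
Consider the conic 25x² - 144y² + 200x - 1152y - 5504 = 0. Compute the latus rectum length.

25(x² + 8x) -144(y² + 8y) = 5504
Complete the square in x and y: 25(x + 4)² -144(y + 4)² = 5504 + 400 - 2304 = 3600
Divide through by 3600 to get (x + 4)²/144 - (y + 4)²/25 = 1.
Hyperbola, center (-4, -4), transverse axis horizontal; a² = 144, b² = 25.
Latus rectum length = 2b²/a = 2·25/12 = 25/6.

25/6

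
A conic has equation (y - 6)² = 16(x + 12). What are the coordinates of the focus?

(-8, 6)

Vertex (-12, 6); 4p = 16 so p = 4. Opens right.
Focus is p units from the vertex along the axis: (h + p, k).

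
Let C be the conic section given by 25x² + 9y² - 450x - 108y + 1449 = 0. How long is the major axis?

Collect terms: 25(x² - 18x) + 9(y² - 12y) = -1449
Complete the square: 25(x - 9)² + 9(y - 6)² = -1449 + 2025 + 324 = 900
Divide by 900: (x - 9)²/36 + (y - 6)²/100 = 1
Ellipse, center (9, 6), major axis vertical; a² = 100, b² = 36.
a² = 100 so a = 10; the major axis has length 2a = 20.

20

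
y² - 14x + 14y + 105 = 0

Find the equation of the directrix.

Only y is squared. Complete the square in y: (y + 7)² = 14(x - 4).
Vertex (4, -7); 4p = 14 so p = 7/2. Opens right.
Directrix is the vertical line x = h − p = 4 − (7/2) = 1/2.

x = 1/2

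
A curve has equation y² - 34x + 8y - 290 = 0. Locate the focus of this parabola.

Only y is squared. Complete the square in y: (y + 4)² = 34(x + 9).
Vertex (-9, -4); 4p = 34 so p = 17/2. Opens right.
Focus is p units from the vertex along the axis: (h + p, k).

(-1/2, -4)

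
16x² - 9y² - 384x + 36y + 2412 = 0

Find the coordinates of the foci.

Group the x- and y-terms: 16(x² - 24x) -9(y² - 4y) = -2412
16(x - 12)² -9(y - 2)² = -2412 + 2304 - 36 = -144
Divide through by -144 to get (y - 2)²/16 - (x - 12)²/9 = 1.
Hyperbola, center (12, 2), transverse axis vertical; a² = 16, b² = 9.
c² = a² + b² = 16 + 9 = 25, so c = 5.
Foci lie on the vertical axis through the center: (h, k ± c).

(12, -3) and (12, 7)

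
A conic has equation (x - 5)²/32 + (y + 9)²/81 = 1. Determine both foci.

Center (5, -9). The larger denominator 81 sits under the y-term, so the major axis is vertical; a² = 81, b² = 32.
c² = a² - b² = 81 - 32 = 49, so c = 7.
Foci lie on the vertical axis through the center: (h, k ± c).

(5, -16) and (5, -2)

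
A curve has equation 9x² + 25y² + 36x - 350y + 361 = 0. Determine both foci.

Group the x- and y-terms: 9(x² + 4x) + 25(y² - 14y) = -361
9(x + 2)² + 25(y - 7)² = -361 + 36 + 1225 = 900
Divide through by 900 to get (x + 2)²/100 + (y - 7)²/36 = 1.
Ellipse, center (-2, 7), major axis horizontal; a² = 100, b² = 36.
c² = a² - b² = 100 - 36 = 64, so c = 8.
Foci lie on the horizontal axis through the center: (h ± c, k).

(-10, 7) and (6, 7)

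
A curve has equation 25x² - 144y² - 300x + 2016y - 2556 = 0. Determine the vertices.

Rearranging, 25(x² - 12x) -144(y² - 14y) = 2556.
Complete the square: 25(x - 6)² -144(y - 7)² = 2556 + 900 - 7056 = -3600
Divide through by -3600 to get (y - 7)²/25 - (x - 6)²/144 = 1.
Hyperbola, center (6, 7), transverse axis vertical; a² = 25, b² = 144.
a = 5. Vertices at (h, k ± a).

(6, 2) and (6, 12)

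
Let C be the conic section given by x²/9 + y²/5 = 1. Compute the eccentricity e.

Center (0, 0). The larger denominator 9 sits under the x-term, so the major axis is horizontal; a² = 9, b² = 5.
c² = a² - b² = 4, so c = 2.
e = c/a = 2/3.

e = 2/3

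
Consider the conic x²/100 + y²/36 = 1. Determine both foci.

(-8, 0) and (8, 0)

Center (0, 0). The larger denominator 100 sits under the x-term, so the major axis is horizontal; a² = 100, b² = 36.
c² = a² - b² = 100 - 36 = 64, so c = 8.
Foci lie on the horizontal axis through the center: (h ± c, k).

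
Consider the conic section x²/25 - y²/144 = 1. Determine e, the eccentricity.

e = 13/5

Center (0, 0). The positive term is the x-term, so the transverse axis is horizontal; a² = 25, b² = 144.
c² = a² + b² = 169, so c = 13.
e = c/a = 13/5.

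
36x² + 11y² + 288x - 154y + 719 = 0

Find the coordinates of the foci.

(-4, 2) and (-4, 12)

Collect terms: 36(x² + 8x) + 11(y² - 14y) = -719
Complete the square in x and y: 36(x + 4)² + 11(y - 7)² = -719 + 576 + 539 = 396
Dividing both sides by 396: (x + 4)²/11 + (y - 7)²/36 = 1
Ellipse, center (-4, 7), major axis vertical; a² = 36, b² = 11.
c² = a² - b² = 36 - 11 = 25, so c = 5.
Foci lie on the vertical axis through the center: (h, k ± c).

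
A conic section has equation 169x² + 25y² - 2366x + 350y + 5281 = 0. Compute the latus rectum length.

50/13

Group: 169(x² - 14x) + 25(y² + 14y) = -5281
Complete the square in x and y: 169(x - 7)² + 25(y + 7)² = -5281 + 8281 + 1225 = 4225
Divide through by 4225 to get (x - 7)²/25 + (y + 7)²/169 = 1.
Ellipse, center (7, -7), major axis vertical; a² = 169, b² = 25.
Latus rectum length = 2b²/a = 2·25/13 = 50/13.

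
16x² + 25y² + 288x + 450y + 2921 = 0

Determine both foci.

(-12, -9) and (-6, -9)

Group: 16(x² + 18x) + 25(y² + 18y) = -2921
Complete the square in x and y: 16(x + 9)² + 25(y + 9)² = -2921 + 1296 + 2025 = 400
Divide by 400: (x + 9)²/25 + (y + 9)²/16 = 1
Ellipse, center (-9, -9), major axis horizontal; a² = 25, b² = 16.
c² = a² - b² = 25 - 16 = 9, so c = 3.
Foci lie on the horizontal axis through the center: (h ± c, k).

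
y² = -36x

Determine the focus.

Vertex (0, 0); 4p = -36 so p = -9. Opens left.
Focus is p units from the vertex along the axis: (h + p, k).

(-9, 0)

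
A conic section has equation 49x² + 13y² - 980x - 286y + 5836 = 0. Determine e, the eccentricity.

Group: 49(x² - 20x) + 13(y² - 22y) = -5836
Completing the square gives 49(x - 10)² + 13(y - 11)² = -5836 + 4900 + 1573 = 637.
Divide through by 637 to get (x - 10)²/13 + (y - 11)²/49 = 1.
Ellipse, center (10, 11), major axis vertical; a² = 49, b² = 13.
c² = a² - b² = 36, so c = 6.
e = c/a = 6/7.

e = 6/7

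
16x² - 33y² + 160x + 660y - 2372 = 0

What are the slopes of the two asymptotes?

4√33/33 and -4√33/33

16(x² + 10x) -33(y² - 20y) = 2372
16(x + 5)² -33(y - 10)² = 2372 + 400 - 3300 = -528
Dividing both sides by -528: (y - 10)²/16 - (x + 5)²/33 = 1
Hyperbola, center (-5, 10), transverse axis vertical; a² = 16, b² = 33.
For a vertical hyperbola the asymptotes have slope ±a/b.
Here that is ±4/√33 = ±4√33/33.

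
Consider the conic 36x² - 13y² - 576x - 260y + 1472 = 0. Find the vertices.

(8, -16) and (8, -4)

Rearranging, 36(x² - 16x) -13(y² + 20y) = -1472.
36(x - 8)² -13(y + 10)² = -1472 + 2304 - 1300 = -468
Divide through by -468 to get (y + 10)²/36 - (x - 8)²/13 = 1.
Hyperbola, center (8, -10), transverse axis vertical; a² = 36, b² = 13.
a = 6. Vertices at (h, k ± a).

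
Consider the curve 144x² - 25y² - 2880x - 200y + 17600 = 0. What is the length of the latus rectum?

25/6

Group: 144(x² - 20x) -25(y² + 8y) = -17600
Complete the square in x and y: 144(x - 10)² -25(y + 4)² = -17600 + 14400 - 400 = -3600
Divide through by -3600 to get (y + 4)²/144 - (x - 10)²/25 = 1.
Hyperbola, center (10, -4), transverse axis vertical; a² = 144, b² = 25.
Latus rectum length = 2b²/a = 2·25/12 = 25/6.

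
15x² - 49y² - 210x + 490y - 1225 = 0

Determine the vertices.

(0, 5) and (14, 5)

Group the x- and y-terms: 15(x² - 14x) -49(y² - 10y) = 1225
Complete the square in x and y: 15(x - 7)² -49(y - 5)² = 1225 + 735 - 1225 = 735
Dividing both sides by 735: (x - 7)²/49 - (y - 5)²/15 = 1
Hyperbola, center (7, 5), transverse axis horizontal; a² = 49, b² = 15.
a = 7. Vertices at (h ± a, k).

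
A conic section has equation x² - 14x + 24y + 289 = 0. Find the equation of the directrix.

Only x is squared. Complete the square in x: (x - 7)² = -24(y + 10).
Vertex (7, -10); 4p = -24 so p = -6. Opens down.
Directrix is the horizontal line y = k − p = -10 − (-6) = -4.

y = -4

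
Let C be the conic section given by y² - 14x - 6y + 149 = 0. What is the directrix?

x = 13/2

Only y is squared. Complete the square in y: (y - 3)² = 14(x - 10).
Vertex (10, 3); 4p = 14 so p = 7/2. Opens right.
Directrix is the vertical line x = h − p = 10 − (7/2) = 13/2.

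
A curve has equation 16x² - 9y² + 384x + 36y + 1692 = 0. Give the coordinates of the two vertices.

Group the x- and y-terms: 16(x² + 24x) -9(y² - 4y) = -1692
Complete the square in x and y: 16(x + 12)² -9(y - 2)² = -1692 + 2304 - 36 = 576
Divide by 576: (x + 12)²/36 - (y - 2)²/64 = 1
Hyperbola, center (-12, 2), transverse axis horizontal; a² = 36, b² = 64.
a = 6. Vertices at (h ± a, k).

(-18, 2) and (-6, 2)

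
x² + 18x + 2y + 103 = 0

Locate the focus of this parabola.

(-9, -23/2)

Only x is squared. Complete the square in x: (x + 9)² = -2(y + 11).
Vertex (-9, -11); 4p = -2 so p = -1/2. Opens down.
Focus is p units from the vertex along the axis: (h, k + p).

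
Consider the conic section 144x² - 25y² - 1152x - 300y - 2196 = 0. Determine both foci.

(-9, -6) and (17, -6)

Collect terms: 144(x² - 8x) -25(y² + 12y) = 2196
Completing the square gives 144(x - 4)² -25(y + 6)² = 2196 + 2304 - 900 = 3600.
Dividing both sides by 3600: (x - 4)²/25 - (y + 6)²/144 = 1
Hyperbola, center (4, -6), transverse axis horizontal; a² = 25, b² = 144.
c² = a² + b² = 25 + 144 = 169, so c = 13.
Foci lie on the horizontal axis through the center: (h ± c, k).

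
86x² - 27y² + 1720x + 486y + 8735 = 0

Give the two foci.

(-10, 9 - √113) and (-10, 9 + √113)

Group the x- and y-terms: 86(x² + 20x) -27(y² - 18y) = -8735
Complete the square: 86(x + 10)² -27(y - 9)² = -8735 + 8600 - 2187 = -2322
Divide by -2322: (y - 9)²/86 - (x + 10)²/27 = 1
Hyperbola, center (-10, 9), transverse axis vertical; a² = 86, b² = 27.
c² = a² + b² = 86 + 27 = 113, so c = √113.
Foci lie on the vertical axis through the center: (h, k ± c).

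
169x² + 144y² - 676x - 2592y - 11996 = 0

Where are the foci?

(2, 4) and (2, 14)

Collect terms: 169(x² - 4x) + 144(y² - 18y) = 11996
169(x - 2)² + 144(y - 9)² = 11996 + 676 + 11664 = 24336
Divide through by 24336 to get (x - 2)²/144 + (y - 9)²/169 = 1.
Ellipse, center (2, 9), major axis vertical; a² = 169, b² = 144.
c² = a² - b² = 169 - 144 = 25, so c = 5.
Foci lie on the vertical axis through the center: (h, k ± c).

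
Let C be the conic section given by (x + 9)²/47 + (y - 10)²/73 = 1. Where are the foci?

(-9, 10 - √26) and (-9, 10 + √26)

Center (-9, 10). The larger denominator 73 sits under the y-term, so the major axis is vertical; a² = 73, b² = 47.
c² = a² - b² = 73 - 47 = 26, so c = √26.
Foci lie on the vertical axis through the center: (h, k ± c).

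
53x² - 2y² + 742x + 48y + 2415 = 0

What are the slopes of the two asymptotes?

√106/2 and -√106/2

Collect terms: 53(x² + 14x) -2(y² - 24y) = -2415
Complete the square: 53(x + 7)² -2(y - 12)² = -2415 + 2597 - 288 = -106
Divide by -106: (y - 12)²/53 - (x + 7)²/2 = 1
Hyperbola, center (-7, 12), transverse axis vertical; a² = 53, b² = 2.
For a vertical hyperbola the asymptotes have slope ±a/b.
Here that is ±√53/√2 = ±√106/2.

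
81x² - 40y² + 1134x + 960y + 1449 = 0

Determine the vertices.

Group: 81(x² + 14x) -40(y² - 24y) = -1449
81(x + 7)² -40(y - 12)² = -1449 + 3969 - 5760 = -3240
Dividing both sides by -3240: (y - 12)²/81 - (x + 7)²/40 = 1
Hyperbola, center (-7, 12), transverse axis vertical; a² = 81, b² = 40.
a = 9. Vertices at (h, k ± a).

(-7, 3) and (-7, 21)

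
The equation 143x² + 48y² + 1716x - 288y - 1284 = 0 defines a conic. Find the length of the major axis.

2√143

143(x² + 12x) + 48(y² - 6y) = 1284
Complete the square: 143(x + 6)² + 48(y - 3)² = 1284 + 5148 + 432 = 6864
Divide through by 6864 to get (x + 6)²/48 + (y - 3)²/143 = 1.
Ellipse, center (-6, 3), major axis vertical; a² = 143, b² = 48.
a² = 143 so a = √143; the major axis has length 2a = 2√143.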